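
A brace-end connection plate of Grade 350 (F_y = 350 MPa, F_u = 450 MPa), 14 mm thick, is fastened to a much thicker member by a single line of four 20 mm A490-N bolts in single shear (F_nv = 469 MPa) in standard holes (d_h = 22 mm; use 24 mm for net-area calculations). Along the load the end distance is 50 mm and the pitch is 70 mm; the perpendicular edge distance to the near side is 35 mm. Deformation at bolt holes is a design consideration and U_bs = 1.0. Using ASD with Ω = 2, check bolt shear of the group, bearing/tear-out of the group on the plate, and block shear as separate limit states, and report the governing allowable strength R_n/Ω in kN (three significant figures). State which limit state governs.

295 kN (bolt shear governs)

Bolt shear: A_b = π·20²/4 = 314.2 mm²; R_n = 469 × 314.2 × 4 × 1 / 1000 = 589.4 kN → 589.4 / 2 = 295 kN.
Bearing: edge l_c = 39, r_n = 294.8 kN; interior l_c = 48, r_n = 302.4 kN; R_n = 294.8 + 3·302.4 = 1202 kN → 601 kN.
Block shear: A_gv = 3640, A_nv = 2464, A_nt = 322 mm²; R_n = min(0.6F_uA_nv, 0.6F_yA_gv) + U_bs·F_u·A_nt = 810.2 kN → 405 kN.
Bolt shear governs: 295 kN.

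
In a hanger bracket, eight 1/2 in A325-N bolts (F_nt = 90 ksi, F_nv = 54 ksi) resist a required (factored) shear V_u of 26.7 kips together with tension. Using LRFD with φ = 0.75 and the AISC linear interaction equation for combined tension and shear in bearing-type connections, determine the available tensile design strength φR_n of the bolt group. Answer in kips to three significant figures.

A_b = π·0.5²/4 = 0.1963 in²; f_rv = 26.7 / (8 × 0.1963) = 17 ksi.
F'_nt = 1.3 F_nt − (F_nt / φF_nv) f_rv = 1.3·90 − (90/(0.75·54))·17 = 79.23 ksi, capped at F_nt → F'_nt = 79.23 ksi.
R_n = F'_nt · A_b · n = 79.23 × 0.1963 × 8 = 124.4 kips.
Design strength φR_n = 0.75 × 124.4 = 93.3 kips.

93.3 kips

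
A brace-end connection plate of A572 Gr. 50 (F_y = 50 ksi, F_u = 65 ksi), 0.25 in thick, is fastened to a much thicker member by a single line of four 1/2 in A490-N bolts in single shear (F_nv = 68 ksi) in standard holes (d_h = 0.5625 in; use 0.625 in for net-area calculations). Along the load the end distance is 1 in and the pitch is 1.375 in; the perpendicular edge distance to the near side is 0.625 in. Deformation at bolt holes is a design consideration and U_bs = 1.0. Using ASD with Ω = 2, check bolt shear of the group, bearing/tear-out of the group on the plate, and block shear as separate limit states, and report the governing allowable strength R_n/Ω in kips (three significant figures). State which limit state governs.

16.9 kips (block shear governs)

Bolt shear: A_b = π·0.5²/4 = 0.1963 in²; R_n = 68 × 0.1963 × 4 × 1 = 53.41 kips → 53.41 / 2 = 26.7 kips.
Bearing: edge l_c = 0.7188, r_n = 14.02 kips; interior l_c = 0.8125, r_n = 15.84 kips; R_n = 14.02 + 3·15.84 = 61.55 kips → 30.8 kips.
Block shear: A_gv = 1.281, A_nv = 0.7344, A_nt = 0.07812 in²; R_n = min(0.6F_uA_nv, 0.6F_yA_gv) + U_bs·F_u·A_nt = 33.72 kips → 16.9 kips.
Block shear governs: 16.9 kips.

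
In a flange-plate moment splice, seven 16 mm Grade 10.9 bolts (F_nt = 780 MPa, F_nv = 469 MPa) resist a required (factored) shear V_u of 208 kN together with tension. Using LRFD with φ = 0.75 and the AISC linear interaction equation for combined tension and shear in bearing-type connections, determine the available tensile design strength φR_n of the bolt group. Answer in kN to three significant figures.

A_b = π·16²/4 = 201.1 mm²; f_rv = 208 × 1000 / (7 × 201.1) = 147.8 MPa.
F'_nt = 1.3 F_nt − (F_nt / φF_nv) f_rv = 1.3·780 − (780/(0.75·469))·147.8 = 686.3 MPa, capped at F_nt → F'_nt = 686.3 MPa.
R_n = F'_nt · A_b · n = 686.3 × 201.1 × 7 / 1000 = 965.9 kN.
Design strength φR_n = 0.75 × 965.9 = 724 kN.

724 kN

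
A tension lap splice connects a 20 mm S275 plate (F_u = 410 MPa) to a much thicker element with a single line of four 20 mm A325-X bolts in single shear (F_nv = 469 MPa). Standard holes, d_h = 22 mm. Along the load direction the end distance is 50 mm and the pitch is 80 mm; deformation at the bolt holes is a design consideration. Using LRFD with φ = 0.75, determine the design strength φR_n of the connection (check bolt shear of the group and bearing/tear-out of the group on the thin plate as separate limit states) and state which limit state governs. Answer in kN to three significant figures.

Bolt shear: A_b = π·20²/4 = 314.2 mm²; R_n = 469 × 314.2 × 4 × 1 / 1000 = 589.4 kN → 0.75 × 589.4 = 442 kN.
Bearing (1.2 l_c t F_u ≤ 2.4 d t F_u): upper limit = 2.4·20·20·410 / 1000 = 393.6 kN.
  Edge l_c = 50 − 22/2 = 39 → r_n = 383.8 kN; interior l_c = 80 − 22 = 58 → r_n = 393.6 kN.
  R_n,bearing = 1·383.8 + 3·393.6 = 1565 kN → 0.75 × 1565 = 1170 kN.
Bolt shear governs: 442 kN.

442 kN (bolt shear governs)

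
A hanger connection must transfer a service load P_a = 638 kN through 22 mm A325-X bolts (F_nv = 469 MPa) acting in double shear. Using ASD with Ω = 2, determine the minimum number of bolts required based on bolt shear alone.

A_b = π·22²/4 = 380.1 mm².
Per-bolt allowable strength R_n/Ω = 469 × 380.1 × 2 / 1000 / 2 = 178.3 kN.
n ≥ 638 / 178.3 = 3.579 → use 4 bolts.

4 bolts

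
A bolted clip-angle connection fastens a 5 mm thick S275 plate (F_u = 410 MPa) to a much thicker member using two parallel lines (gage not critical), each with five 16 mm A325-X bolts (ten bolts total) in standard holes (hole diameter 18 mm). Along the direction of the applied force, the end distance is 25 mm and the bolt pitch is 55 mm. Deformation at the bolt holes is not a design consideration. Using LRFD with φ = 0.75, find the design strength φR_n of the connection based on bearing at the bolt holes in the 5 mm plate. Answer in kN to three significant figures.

664 kN

Per bolt r_n = 1.5 l_c t F_u ≤ 3.0 d t F_u; upper limit = 3.0 × 16 × 5 × 410 / 1000 = 98.4 kN.
Edge bolt: l_c = 25 − 18/2 = 16 mm → 1.5 × 16 × 5 × 410 / 1000 = 49.2 → r_n = 49.2 kN.
Interior bolts: l_c = 55 − 18 = 37 mm → 1.5 × 37 × 5 × 410 / 1000 = 113.8 → r_n = 98.4 kN.
R_n = 2 × 49.2 + 8 × 98.4 = 885.6 kN.
Design strength φR_n = 0.75 × 885.6 = 664 kN.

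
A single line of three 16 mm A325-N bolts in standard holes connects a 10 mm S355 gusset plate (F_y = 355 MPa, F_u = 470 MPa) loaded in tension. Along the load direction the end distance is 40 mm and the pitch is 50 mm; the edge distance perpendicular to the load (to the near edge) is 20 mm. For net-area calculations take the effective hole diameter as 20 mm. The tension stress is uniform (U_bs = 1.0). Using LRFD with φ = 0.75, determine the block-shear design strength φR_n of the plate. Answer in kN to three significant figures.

226 kN

Shear plane L_v = 40 + 2·50 = 140 mm; A_gv = 140 × 10 = 1400 mm².
A_nv = (140 − 2.5·20) × 10 = 900 mm².
A_nt = (20 − 0.5·20) × 10 = 100 mm².
0.6 F_u A_nv = 253.8 kN; 0.6 F_y A_gv = 298.2 kN → shear rupture governs the shear term.
R_n = 253.8 + 1.0 × 470 × 100 / 1000 = 300.8 kN.
Design strength φR_n = 0.75 × 300.8 = 226 kN.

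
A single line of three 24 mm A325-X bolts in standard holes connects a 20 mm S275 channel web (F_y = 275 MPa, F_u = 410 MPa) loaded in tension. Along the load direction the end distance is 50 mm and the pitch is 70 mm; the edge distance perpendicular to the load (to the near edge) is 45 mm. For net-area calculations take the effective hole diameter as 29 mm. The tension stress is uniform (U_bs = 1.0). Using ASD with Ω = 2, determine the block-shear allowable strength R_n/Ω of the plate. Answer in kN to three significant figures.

414 kN

Shear plane L_v = 50 + 2·70 = 190 mm; A_gv = 190 × 20 = 3800 mm².
A_nv = (190 − 2.5·29) × 20 = 2350 mm².
A_nt = (45 − 0.5·29) × 20 = 610 mm².
0.6 F_u A_nv = 578.1 kN; 0.6 F_y A_gv = 627 kN → shear rupture governs the shear term.
R_n = 578.1 + 1.0 × 410 × 610 / 1000 = 828.2 kN.
Allowable strength R_n/Ω = 828.2 / 2 = 414 kN.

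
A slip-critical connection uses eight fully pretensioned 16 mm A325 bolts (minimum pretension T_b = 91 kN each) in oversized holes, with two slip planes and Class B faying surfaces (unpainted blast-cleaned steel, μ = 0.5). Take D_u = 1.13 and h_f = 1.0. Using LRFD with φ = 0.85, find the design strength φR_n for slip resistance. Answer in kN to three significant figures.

699 kN

R_n = μ · D_u · h_f · T_b · n_s · n_b = 0.5 × 1.13 × 1.0 × 91 × 2 × 8 = 822.6 kN.
Design strength φR_n = 0.85 × 822.6 = 699 kN.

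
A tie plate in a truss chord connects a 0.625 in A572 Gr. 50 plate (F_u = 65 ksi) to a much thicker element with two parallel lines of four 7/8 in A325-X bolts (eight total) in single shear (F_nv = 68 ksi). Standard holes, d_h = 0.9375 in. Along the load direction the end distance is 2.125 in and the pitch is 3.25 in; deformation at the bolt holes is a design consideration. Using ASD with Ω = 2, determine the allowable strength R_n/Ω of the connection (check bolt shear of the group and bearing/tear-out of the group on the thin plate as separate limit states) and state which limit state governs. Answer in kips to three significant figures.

164 kips (bolt shear governs)

Bolt shear: A_b = π·0.875²/4 = 0.6013 in²; R_n = 68 × 0.6013 × 8 × 1 = 327.1 kips → 327.1 / 2 = 164 kips.
Bearing (1.2 l_c t F_u ≤ 2.4 d t F_u): upper limit = 2.4·0.875·0.625·65 = 85.31 kips.
  Edge l_c = 2.125 − 0.9375/2 = 1.656 → r_n = 80.74 kips; interior l_c = 3.25 − 0.9375 = 2.312 → r_n = 85.31 kips.
  R_n,bearing = 2·80.74 + 6·85.31 = 673.4 kips → 673.4 / 2 = 337 kips.
Bolt shear governs: 164 kips.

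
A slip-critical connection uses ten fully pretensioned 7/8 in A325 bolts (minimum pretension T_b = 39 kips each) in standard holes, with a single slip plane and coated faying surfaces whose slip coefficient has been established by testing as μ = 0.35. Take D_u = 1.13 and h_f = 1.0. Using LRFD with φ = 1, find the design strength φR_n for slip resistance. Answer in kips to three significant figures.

R_n = μ · D_u · h_f · T_b · n_s · n_b = 0.35 × 1.13 × 1.0 × 39 × 1 × 10 = 154.2 kips.
Design strength φR_n = 1 × 154.2 = 154 kips.

154 kips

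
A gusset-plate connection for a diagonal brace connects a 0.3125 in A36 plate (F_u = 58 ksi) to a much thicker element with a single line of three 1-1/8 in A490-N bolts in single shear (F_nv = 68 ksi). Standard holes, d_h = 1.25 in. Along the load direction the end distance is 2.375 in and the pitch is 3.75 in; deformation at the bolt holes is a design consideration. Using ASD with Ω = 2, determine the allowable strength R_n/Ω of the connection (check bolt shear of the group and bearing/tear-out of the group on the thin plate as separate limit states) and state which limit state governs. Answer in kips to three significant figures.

68 kips (bearing governs)

Bolt shear: A_b = π·1.125²/4 = 0.994 in²; R_n = 68 × 0.994 × 3 × 1 = 202.8 kips → 202.8 / 2 = 101 kips.
Bearing (1.2 l_c t F_u ≤ 2.4 d t F_u): upper limit = 2.4·1.125·0.3125·58 = 48.94 kips.
  Edge l_c = 2.375 − 1.25/2 = 1.75 → r_n = 38.06 kips; interior l_c = 3.75 − 1.25 = 2.5 → r_n = 48.94 kips.
  R_n,bearing = 1·38.06 + 2·48.94 = 135.9 kips → 135.9 / 2 = 68 kips.
Bearing governs: 68 kips.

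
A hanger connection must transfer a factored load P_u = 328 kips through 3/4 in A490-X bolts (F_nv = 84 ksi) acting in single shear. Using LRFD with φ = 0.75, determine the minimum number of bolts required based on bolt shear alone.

A_b = π·0.75²/4 = 0.4418 in².
Per-bolt design strength φR_n = 0.75 × 84 × 0.4418 × 1 = 27.83 kips.
n ≥ 328 / 27.83 = 11.78 → use 12 bolts.

12 bolts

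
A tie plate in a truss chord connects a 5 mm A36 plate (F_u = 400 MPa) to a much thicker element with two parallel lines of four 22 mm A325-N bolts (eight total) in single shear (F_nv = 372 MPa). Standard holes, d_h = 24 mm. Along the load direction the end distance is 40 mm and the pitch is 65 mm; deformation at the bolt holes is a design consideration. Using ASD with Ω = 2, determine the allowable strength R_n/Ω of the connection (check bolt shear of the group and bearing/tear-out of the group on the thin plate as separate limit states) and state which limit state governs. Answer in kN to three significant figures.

362 kN (bearing governs)

Bolt shear: A_b = π·22²/4 = 380.1 mm²; R_n = 372 × 380.1 × 8 × 1 / 1000 = 1131 kN → 1131 / 2 = 566 kN.
Bearing (1.2 l_c t F_u ≤ 2.4 d t F_u): upper limit = 2.4·22·5·400 / 1000 = 105.6 kN.
  Edge l_c = 40 − 24/2 = 28 → r_n = 67.2 kN; interior l_c = 65 − 24 = 41 → r_n = 98.4 kN.
  R_n,bearing = 2·67.2 + 6·98.4 = 724.8 kN → 724.8 / 2 = 362 kN.
Bearing governs: 362 kN.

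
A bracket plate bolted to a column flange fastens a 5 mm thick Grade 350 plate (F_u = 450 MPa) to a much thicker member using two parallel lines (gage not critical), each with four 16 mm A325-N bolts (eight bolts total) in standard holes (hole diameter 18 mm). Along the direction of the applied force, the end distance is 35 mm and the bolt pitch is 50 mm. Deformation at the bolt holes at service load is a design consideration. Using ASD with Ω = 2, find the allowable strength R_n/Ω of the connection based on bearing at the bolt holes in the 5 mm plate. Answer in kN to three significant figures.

329 kN

Per bolt r_n = 1.2 l_c t F_u ≤ 2.4 d t F_u; upper limit = 2.4 × 16 × 5 × 450 / 1000 = 86.4 kN.
Edge bolt: l_c = 35 − 18/2 = 26 mm → 1.2 × 26 × 5 × 450 / 1000 = 70.2 → r_n = 70.2 kN.
Interior bolts: l_c = 50 − 18 = 32 mm → 1.2 × 32 × 5 × 450 / 1000 = 86.4 → r_n = 86.4 kN.
R_n = 2 × 70.2 + 6 × 86.4 = 658.8 kN.
Allowable strength R_n/Ω = 658.8 / 2 = 329 kN.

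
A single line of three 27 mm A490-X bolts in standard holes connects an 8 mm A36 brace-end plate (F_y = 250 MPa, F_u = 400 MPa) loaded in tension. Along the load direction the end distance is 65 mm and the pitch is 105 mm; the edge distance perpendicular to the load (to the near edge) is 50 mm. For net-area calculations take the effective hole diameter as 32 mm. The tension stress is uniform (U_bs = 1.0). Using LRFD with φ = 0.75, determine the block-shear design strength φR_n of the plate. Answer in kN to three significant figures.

Shear plane L_v = 65 + 2·105 = 275 mm; A_gv = 275 × 8 = 2200 mm².
A_nv = (275 − 2.5·32) × 8 = 1560 mm².
A_nt = (50 − 0.5·32) × 8 = 272 mm².
0.6 F_u A_nv = 374.4 kN; 0.6 F_y A_gv = 330 kN → shear yielding governs the shear term.
R_n = 330 + 1.0 × 400 × 272 / 1000 = 438.8 kN.
Design strength φR_n = 0.75 × 438.8 = 329 kN.

329 kN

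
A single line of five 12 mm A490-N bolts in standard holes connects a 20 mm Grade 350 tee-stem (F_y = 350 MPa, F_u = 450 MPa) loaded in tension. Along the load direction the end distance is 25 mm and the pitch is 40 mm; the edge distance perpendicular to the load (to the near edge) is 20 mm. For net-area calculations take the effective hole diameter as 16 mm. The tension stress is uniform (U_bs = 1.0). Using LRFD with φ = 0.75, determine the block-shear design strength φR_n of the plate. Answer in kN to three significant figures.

Shear plane L_v = 25 + 4·40 = 185 mm; A_gv = 185 × 20 = 3700 mm².
A_nv = (185 − 4.5·16) × 20 = 2260 mm².
A_nt = (20 − 0.5·16) × 20 = 240 mm².
0.6 F_u A_nv = 610.2 kN; 0.6 F_y A_gv = 777 kN → shear rupture governs the shear term.
R_n = 610.2 + 1.0 × 450 × 240 / 1000 = 718.2 kN.
Design strength φR_n = 0.75 × 718.2 = 539 kN.

539 kN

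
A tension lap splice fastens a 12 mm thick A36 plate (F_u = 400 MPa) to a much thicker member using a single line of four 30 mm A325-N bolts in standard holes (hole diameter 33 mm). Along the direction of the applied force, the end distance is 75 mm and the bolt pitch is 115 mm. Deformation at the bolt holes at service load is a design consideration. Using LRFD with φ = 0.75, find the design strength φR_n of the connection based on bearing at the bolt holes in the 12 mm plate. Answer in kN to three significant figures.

Per bolt r_n = 1.2 l_c t F_u ≤ 2.4 d t F_u; upper limit = 2.4 × 30 × 12 × 400 / 1000 = 345.6 kN.
Edge bolt: l_c = 75 − 33/2 = 58.5 mm → 1.2 × 58.5 × 12 × 400 / 1000 = 337 → r_n = 337 kN.
Interior bolts: l_c = 115 − 33 = 82 mm → 1.2 × 82 × 12 × 400 / 1000 = 472.3 → r_n = 345.6 kN.
R_n = 1 × 337 + 3 × 345.6 = 1374 kN.
Design strength φR_n = 0.75 × 1374 = 1030 kN.

1030 kN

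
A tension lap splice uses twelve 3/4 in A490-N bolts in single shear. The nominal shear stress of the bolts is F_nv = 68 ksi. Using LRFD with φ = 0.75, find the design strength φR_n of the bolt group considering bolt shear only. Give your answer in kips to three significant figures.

270 kips

A_b = π × 0.75² / 4 = 0.4418 in².
R_n = F_nv · A_b · n · n_s = 68 × 0.4418 × 12 × 1 = 360.5 kips.
Design strength φR_n = 0.75 × 360.5 = 270 kips.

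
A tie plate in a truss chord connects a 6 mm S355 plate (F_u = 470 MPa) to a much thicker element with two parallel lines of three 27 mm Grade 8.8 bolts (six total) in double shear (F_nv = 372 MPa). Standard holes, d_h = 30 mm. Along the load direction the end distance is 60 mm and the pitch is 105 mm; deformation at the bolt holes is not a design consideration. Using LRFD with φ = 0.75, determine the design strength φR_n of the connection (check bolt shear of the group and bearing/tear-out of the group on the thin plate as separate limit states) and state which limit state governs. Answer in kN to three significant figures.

Bolt shear: A_b = π·27²/4 = 572.6 mm²; R_n = 372 × 572.6 × 6 × 2 / 1000 = 2556 kN → 0.75 × 2556 = 1920 kN.
Bearing (1.5 l_c t F_u ≤ 3.0 d t F_u): upper limit = 3.0·27·6·470 / 1000 = 228.4 kN.
  Edge l_c = 60 − 30/2 = 45 → r_n = 190.3 kN; interior l_c = 105 − 30 = 75 → r_n = 228.4 kN.
  R_n,bearing = 2·190.3 + 4·228.4 = 1294 kN → 0.75 × 1294 = 971 kN.
Bearing governs: 971 kN.

971 kN (bearing governs)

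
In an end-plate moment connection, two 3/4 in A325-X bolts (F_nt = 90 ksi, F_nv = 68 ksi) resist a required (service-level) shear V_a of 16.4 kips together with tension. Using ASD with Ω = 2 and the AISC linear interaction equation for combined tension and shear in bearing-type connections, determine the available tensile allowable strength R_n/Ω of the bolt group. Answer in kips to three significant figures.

30 kips

A_b = π·0.75²/4 = 0.4418 in²; f_rv = 16.4 / (2 × 0.4418) = 18.56 ksi.
F'_nt = 1.3 F_nt − (Ω F_nt / F_nv) f_rv = 1.3·90 − (2·90/68)·18.56 = 67.87 ksi, capped at F_nt → F'_nt = 67.87 ksi.
R_n = F'_nt · A_b · n = 67.87 × 0.4418 × 2 = 59.97 kips.
Allowable strength R_n/Ω = 59.97 / 2 = 30 kips.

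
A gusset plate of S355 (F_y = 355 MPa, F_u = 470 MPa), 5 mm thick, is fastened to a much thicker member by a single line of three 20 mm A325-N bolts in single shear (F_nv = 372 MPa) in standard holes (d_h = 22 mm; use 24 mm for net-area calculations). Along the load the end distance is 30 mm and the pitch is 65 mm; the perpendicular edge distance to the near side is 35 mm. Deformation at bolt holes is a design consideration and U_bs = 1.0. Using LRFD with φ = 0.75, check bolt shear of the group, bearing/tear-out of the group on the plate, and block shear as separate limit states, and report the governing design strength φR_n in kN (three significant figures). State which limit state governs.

Bolt shear: A_b = π·20²/4 = 314.2 mm²; R_n = 372 × 314.2 × 3 × 1 / 1000 = 350.6 kN → 0.75 × 350.6 = 263 kN.
Bearing: edge l_c = 19, r_n = 53.58 kN; interior l_c = 43, r_n = 112.8 kN; R_n = 53.58 + 2·112.8 = 279.2 kN → 209 kN.
Block shear: A_gv = 800, A_nv = 500, A_nt = 115 mm²; R_n = min(0.6F_uA_nv, 0.6F_yA_gv) + U_bs·F_u·A_nt = 195.1 kN → 146 kN.
Block shear governs: 146 kN.

146 kN (block shear governs)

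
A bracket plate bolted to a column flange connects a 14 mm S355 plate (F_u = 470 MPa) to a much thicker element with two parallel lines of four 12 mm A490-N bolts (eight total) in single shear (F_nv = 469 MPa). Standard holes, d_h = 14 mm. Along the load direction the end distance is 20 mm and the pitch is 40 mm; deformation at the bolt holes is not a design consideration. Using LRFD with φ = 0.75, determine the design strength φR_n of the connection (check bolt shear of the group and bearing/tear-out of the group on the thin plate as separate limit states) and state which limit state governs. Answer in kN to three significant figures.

Bolt shear: A_b = π·12²/4 = 113.1 mm²; R_n = 469 × 113.1 × 8 × 1 / 1000 = 424.3 kN → 0.75 × 424.3 = 318 kN.
Bearing (1.5 l_c t F_u ≤ 3.0 d t F_u): upper limit = 3.0·12·14·470 / 1000 = 236.9 kN.
  Edge l_c = 20 − 14/2 = 13 → r_n = 128.3 kN; interior l_c = 40 − 14 = 26 → r_n = 236.9 kN.
  R_n,bearing = 2·128.3 + 6·236.9 = 1678 kN → 0.75 × 1678 = 1260 kN.
Bolt shear governs: 318 kN.

318 kN (bolt shear governs)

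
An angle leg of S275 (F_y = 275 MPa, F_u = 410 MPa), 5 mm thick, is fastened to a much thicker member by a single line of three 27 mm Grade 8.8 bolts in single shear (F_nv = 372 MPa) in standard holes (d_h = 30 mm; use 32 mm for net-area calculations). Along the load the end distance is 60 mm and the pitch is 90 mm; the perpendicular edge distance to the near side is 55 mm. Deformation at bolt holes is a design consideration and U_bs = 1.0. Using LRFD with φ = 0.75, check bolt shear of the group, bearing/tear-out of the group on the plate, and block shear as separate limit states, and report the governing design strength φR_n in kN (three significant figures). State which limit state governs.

Bolt shear: A_b = π·27²/4 = 572.6 mm²; R_n = 372 × 572.6 × 3 × 1 / 1000 = 639 kN → 0.75 × 639 = 479 kN.
Bearing: edge l_c = 45, r_n = 110.7 kN; interior l_c = 60, r_n = 132.8 kN; R_n = 110.7 + 2·132.8 = 376.4 kN → 282 kN.
Block shear: A_gv = 1200, A_nv = 800, A_nt = 195 mm²; R_n = min(0.6F_uA_nv, 0.6F_yA_gv) + U_bs·F_u·A_nt = 276.8 kN → 208 kN.
Block shear governs: 208 kN.

208 kN (block shear governs)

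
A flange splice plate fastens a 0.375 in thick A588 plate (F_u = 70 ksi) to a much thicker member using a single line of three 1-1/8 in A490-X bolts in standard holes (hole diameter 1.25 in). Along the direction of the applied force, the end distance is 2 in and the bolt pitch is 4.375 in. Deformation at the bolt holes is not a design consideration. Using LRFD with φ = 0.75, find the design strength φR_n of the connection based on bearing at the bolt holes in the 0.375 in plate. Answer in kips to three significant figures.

Per bolt r_n = 1.5 l_c t F_u ≤ 3.0 d t F_u; upper limit = 3.0 × 1.125 × 0.375 × 70 = 88.59 kips.
Edge bolt: l_c = 2 − 1.25/2 = 1.375 in → 1.5 × 1.375 × 0.375 × 70 = 54.14 → r_n = 54.14 kips.
Interior bolts: l_c = 4.375 − 1.25 = 3.125 in → 1.5 × 3.125 × 0.375 × 70 = 123 → r_n = 88.59 kips.
R_n = 1 × 54.14 + 2 × 88.59 = 231.3 kips.
Design strength φR_n = 0.75 × 231.3 = 173 kips.

173 kips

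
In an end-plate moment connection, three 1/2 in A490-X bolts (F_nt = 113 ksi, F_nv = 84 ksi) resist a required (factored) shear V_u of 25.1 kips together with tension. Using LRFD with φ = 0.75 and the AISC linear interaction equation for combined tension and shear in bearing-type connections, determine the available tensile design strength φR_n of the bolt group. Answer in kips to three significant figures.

A_b = π·0.5²/4 = 0.1963 in²; f_rv = 25.1 / (3 × 0.1963) = 42.61 ksi.
F'_nt = 1.3 F_nt − (F_nt / φF_nv) f_rv = 1.3·113 − (113/(0.75·84))·42.61 = 70.47 ksi, capped at F_nt → F'_nt = 70.47 ksi.
R_n = F'_nt · A_b · n = 70.47 × 0.1963 × 3 = 41.51 kips.
Design strength φR_n = 0.75 × 41.51 = 31.1 kips.

31.1 kips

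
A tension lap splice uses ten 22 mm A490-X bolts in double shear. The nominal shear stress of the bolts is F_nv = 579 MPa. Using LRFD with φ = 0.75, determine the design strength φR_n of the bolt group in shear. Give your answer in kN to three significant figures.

A_b = π × 22² / 4 = 380.1 mm².
R_n = F_nv · A_b · n · n_s = 579 × 380.1 × 10 × 2 / 1000 = 4402 kN.
Design strength φR_n = 0.75 × 4402 = 3300 kN.

3300 kN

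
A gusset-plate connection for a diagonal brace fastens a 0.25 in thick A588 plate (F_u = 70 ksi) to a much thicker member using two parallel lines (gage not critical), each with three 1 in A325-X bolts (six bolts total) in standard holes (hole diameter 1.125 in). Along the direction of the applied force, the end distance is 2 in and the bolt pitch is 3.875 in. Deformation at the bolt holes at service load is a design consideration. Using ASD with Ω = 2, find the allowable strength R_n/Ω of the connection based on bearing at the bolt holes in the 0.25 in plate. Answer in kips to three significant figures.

114 kips

Per bolt r_n = 1.2 l_c t F_u ≤ 2.4 d t F_u; upper limit = 2.4 × 1 × 0.25 × 70 = 42 kips.
Edge bolt: l_c = 2 − 1.125/2 = 1.438 in → 1.2 × 1.438 × 0.25 × 70 = 30.19 → r_n = 30.19 kips.
Interior bolts: l_c = 3.875 − 1.125 = 2.75 in → 1.2 × 2.75 × 0.25 × 70 = 57.75 → r_n = 42 kips.
R_n = 2 × 30.19 + 4 × 42 = 228.4 kips.
Allowable strength R_n/Ω = 228.4 / 2 = 114 kips.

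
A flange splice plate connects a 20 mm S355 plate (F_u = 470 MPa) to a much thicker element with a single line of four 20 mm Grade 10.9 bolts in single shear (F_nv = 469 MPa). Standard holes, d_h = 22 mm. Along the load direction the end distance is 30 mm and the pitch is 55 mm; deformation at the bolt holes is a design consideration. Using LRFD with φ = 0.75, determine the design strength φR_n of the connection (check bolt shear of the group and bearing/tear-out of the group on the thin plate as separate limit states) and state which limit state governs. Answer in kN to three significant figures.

Bolt shear: A_b = π·20²/4 = 314.2 mm²; R_n = 469 × 314.2 × 4 × 1 / 1000 = 589.4 kN → 0.75 × 589.4 = 442 kN.
Bearing (1.2 l_c t F_u ≤ 2.4 d t F_u): upper limit = 2.4·20·20·470 / 1000 = 451.2 kN.
  Edge l_c = 30 − 22/2 = 19 → r_n = 214.3 kN; interior l_c = 55 − 22 = 33 → r_n = 372.2 kN.
  R_n,bearing = 1·214.3 + 3·372.2 = 1331 kN → 0.75 × 1331 = 998 kN.
Bolt shear governs: 442 kN.

442 kN (bolt shear governs)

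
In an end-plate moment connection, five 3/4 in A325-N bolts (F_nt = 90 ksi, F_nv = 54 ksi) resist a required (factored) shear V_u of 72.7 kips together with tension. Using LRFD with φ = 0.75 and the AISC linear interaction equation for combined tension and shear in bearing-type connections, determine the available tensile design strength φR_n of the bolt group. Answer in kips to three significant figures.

A_b = π·0.75²/4 = 0.4418 in²; f_rv = 72.7 / (5 × 0.4418) = 32.91 ksi.
F'_nt = 1.3 F_nt − (F_nt / φF_nv) f_rv = 1.3·90 − (90/(0.75·54))·32.91 = 43.86 ksi, capped at F_nt → F'_nt = 43.86 ksi.
R_n = F'_nt · A_b · n = 43.86 × 0.4418 × 5 = 96.89 kips.
Design strength φR_n = 0.75 × 96.89 = 72.7 kips.

72.7 kips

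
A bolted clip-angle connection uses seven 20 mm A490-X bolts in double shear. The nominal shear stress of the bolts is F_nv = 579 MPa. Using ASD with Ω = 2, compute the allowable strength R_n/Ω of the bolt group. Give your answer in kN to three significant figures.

A_b = π × 20² / 4 = 314.2 mm².
R_n = F_nv · A_b · n · n_s = 579 × 314.2 × 7 × 2 / 1000 = 2547 kN.
Allowable strength R_n/Ω = 2547 / 2 = 1270 kN.

1270 kN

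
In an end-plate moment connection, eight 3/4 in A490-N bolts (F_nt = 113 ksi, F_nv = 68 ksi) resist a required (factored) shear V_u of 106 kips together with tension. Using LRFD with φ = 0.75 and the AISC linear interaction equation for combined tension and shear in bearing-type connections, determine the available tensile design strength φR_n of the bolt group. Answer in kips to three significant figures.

213 kips

A_b = π·0.75²/4 = 0.4418 in²; f_rv = 106 / (8 × 0.4418) = 29.99 ksi.
F'_nt = 1.3 F_nt − (F_nt / φF_nv) f_rv = 1.3·113 − (113/(0.75·68))·29.99 = 80.45 ksi, capped at F_nt → F'_nt = 80.45 ksi.
R_n = F'_nt · A_b · n = 80.45 × 0.4418 × 8 = 284.3 kips.
Design strength φR_n = 0.75 × 284.3 = 213 kips.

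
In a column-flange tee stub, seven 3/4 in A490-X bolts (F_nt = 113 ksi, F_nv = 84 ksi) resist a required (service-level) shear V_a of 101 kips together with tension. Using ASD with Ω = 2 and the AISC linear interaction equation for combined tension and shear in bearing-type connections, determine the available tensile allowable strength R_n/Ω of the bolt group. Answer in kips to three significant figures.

A_b = π·0.75²/4 = 0.4418 in²; f_rv = 101 / (7 × 0.4418) = 32.66 ksi.
F'_nt = 1.3 F_nt − (Ω F_nt / F_nv) f_rv = 1.3·113 − (2·113/84)·32.66 = 59.03 ksi, capped at F_nt → F'_nt = 59.03 ksi.
R_n = F'_nt · A_b · n = 59.03 × 0.4418 × 7 = 182.6 kips.
Allowable strength R_n/Ω = 182.6 / 2 = 91.3 kips.

91.3 kips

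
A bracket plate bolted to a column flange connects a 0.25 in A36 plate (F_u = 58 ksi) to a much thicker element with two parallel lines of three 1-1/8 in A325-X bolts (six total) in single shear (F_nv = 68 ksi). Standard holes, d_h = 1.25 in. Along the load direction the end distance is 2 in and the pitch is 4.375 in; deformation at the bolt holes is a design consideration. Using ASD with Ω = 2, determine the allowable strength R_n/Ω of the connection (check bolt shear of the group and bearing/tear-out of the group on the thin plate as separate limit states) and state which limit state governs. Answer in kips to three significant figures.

Bolt shear: A_b = π·1.125²/4 = 0.994 in²; R_n = 68 × 0.994 × 6 × 1 = 405.6 kips → 405.6 / 2 = 203 kips.
Bearing (1.2 l_c t F_u ≤ 2.4 d t F_u): upper limit = 2.4·1.125·0.25·58 = 39.15 kips.
  Edge l_c = 2 − 1.25/2 = 1.375 → r_n = 23.92 kips; interior l_c = 4.375 − 1.25 = 3.125 → r_n = 39.15 kips.
  R_n,bearing = 2·23.92 + 4·39.15 = 204.4 kips → 204.4 / 2 = 102 kips.
Bearing governs: 102 kips.

102 kips (bearing governs)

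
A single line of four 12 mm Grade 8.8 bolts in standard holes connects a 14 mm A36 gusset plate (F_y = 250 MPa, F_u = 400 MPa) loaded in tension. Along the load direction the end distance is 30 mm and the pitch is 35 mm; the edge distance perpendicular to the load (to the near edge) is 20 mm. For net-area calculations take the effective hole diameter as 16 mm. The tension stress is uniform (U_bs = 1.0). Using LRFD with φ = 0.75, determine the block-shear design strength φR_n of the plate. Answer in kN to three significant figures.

249 kN

Shear plane L_v = 30 + 3·35 = 135 mm; A_gv = 135 × 14 = 1890 mm².
A_nv = (135 − 3.5·16) × 14 = 1106 mm².
A_nt = (20 − 0.5·16) × 14 = 168 mm².
0.6 F_u A_nv = 265.4 kN; 0.6 F_y A_gv = 283.5 kN → shear rupture governs the shear term.
R_n = 265.4 + 1.0 × 400 × 168 / 1000 = 332.6 kN.
Design strength φR_n = 0.75 × 332.6 = 249 kN.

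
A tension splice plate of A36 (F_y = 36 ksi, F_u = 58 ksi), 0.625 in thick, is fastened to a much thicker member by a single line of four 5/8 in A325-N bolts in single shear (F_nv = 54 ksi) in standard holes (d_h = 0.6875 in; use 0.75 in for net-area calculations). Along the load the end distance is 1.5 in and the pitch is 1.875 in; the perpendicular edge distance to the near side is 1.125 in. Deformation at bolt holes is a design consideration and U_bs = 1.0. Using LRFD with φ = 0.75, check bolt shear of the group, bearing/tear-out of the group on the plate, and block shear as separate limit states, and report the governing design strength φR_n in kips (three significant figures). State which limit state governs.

49.7 kips (bolt shear governs)

Bolt shear: A_b = π·0.625²/4 = 0.3068 in²; R_n = 54 × 0.3068 × 4 × 1 = 66.27 kips → 0.75 × 66.27 = 49.7 kips.
Bearing: edge l_c = 1.156, r_n = 50.3 kips; interior l_c = 1.188, r_n = 51.66 kips; R_n = 50.3 + 3·51.66 = 205.3 kips → 154 kips.
Block shear: A_gv = 4.453, A_nv = 2.812, A_nt = 0.4688 in²; R_n = min(0.6F_uA_nv, 0.6F_yA_gv) + U_bs·F_u·A_nt = 123.4 kips → 92.5 kips.
Bolt shear governs: 49.7 kips.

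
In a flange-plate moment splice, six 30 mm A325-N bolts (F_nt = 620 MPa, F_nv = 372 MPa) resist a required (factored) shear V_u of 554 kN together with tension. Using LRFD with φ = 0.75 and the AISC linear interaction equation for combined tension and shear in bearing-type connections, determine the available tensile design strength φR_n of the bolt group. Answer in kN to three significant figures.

A_b = π·30²/4 = 706.9 mm²; f_rv = 554 × 1000 / (6 × 706.9) = 130.6 MPa.
F'_nt = 1.3 F_nt − (F_nt / φF_nv) f_rv = 1.3·620 − (620/(0.75·372))·130.6 = 515.7 MPa, capped at F_nt → F'_nt = 515.7 MPa.
R_n = F'_nt · A_b · n = 515.7 × 706.9 × 6 / 1000 = 2187 kN.
Design strength φR_n = 0.75 × 2187 = 1640 kN.

1640 kN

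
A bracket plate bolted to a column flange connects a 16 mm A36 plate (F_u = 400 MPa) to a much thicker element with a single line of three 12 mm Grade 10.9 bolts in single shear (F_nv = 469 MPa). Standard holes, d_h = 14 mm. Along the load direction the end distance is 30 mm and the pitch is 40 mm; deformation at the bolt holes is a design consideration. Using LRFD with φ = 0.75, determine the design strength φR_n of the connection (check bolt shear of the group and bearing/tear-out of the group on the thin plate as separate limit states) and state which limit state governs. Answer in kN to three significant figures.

119 kN (bolt shear governs)

Bolt shear: A_b = π·12²/4 = 113.1 mm²; R_n = 469 × 113.1 × 3 × 1 / 1000 = 159.1 kN → 0.75 × 159.1 = 119 kN.
Bearing (1.2 l_c t F_u ≤ 2.4 d t F_u): upper limit = 2.4·12·16·400 / 1000 = 184.3 kN.
  Edge l_c = 30 − 14/2 = 23 → r_n = 176.6 kN; interior l_c = 40 − 14 = 26 → r_n = 184.3 kN.
  R_n,bearing = 1·176.6 + 2·184.3 = 545.3 kN → 0.75 × 545.3 = 409 kN.
Bolt shear governs: 119 kN.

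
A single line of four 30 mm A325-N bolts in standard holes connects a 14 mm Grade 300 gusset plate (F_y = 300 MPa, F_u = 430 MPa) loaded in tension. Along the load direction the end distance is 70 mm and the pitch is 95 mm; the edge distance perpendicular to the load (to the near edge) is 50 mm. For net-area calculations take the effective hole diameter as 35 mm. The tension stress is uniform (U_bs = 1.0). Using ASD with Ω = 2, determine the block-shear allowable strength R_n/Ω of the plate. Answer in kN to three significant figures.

518 kN

Shear plane L_v = 70 + 3·95 = 355 mm; A_gv = 355 × 14 = 4970 mm².
A_nv = (355 − 3.5·35) × 14 = 3255 mm².
A_nt = (50 − 0.5·35) × 14 = 455 mm².
0.6 F_u A_nv = 839.8 kN; 0.6 F_y A_gv = 894.6 kN → shear rupture governs the shear term.
R_n = 839.8 + 1.0 × 430 × 455 / 1000 = 1035 kN.
Allowable strength R_n/Ω = 1035 / 2 = 518 kN.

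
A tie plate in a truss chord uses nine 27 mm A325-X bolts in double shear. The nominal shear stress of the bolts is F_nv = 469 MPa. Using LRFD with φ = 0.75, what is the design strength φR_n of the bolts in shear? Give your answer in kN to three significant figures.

3630 kN

A_b = π × 27² / 4 = 572.6 mm².
R_n = F_nv · A_b · n · n_s = 469 × 572.6 × 9 × 2 / 1000 = 4834 kN.
Design strength φR_n = 0.75 × 4834 = 3630 kN.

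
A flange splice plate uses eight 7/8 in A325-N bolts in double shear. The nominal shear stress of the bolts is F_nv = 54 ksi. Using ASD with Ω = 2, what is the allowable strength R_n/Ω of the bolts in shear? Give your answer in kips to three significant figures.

260 kips

A_b = π × 0.875² / 4 = 0.6013 in².
R_n = F_nv · A_b · n · n_s = 54 × 0.6013 × 8 × 2 = 519.5 kips.
Allowable strength R_n/Ω = 519.5 / 2 = 260 kips.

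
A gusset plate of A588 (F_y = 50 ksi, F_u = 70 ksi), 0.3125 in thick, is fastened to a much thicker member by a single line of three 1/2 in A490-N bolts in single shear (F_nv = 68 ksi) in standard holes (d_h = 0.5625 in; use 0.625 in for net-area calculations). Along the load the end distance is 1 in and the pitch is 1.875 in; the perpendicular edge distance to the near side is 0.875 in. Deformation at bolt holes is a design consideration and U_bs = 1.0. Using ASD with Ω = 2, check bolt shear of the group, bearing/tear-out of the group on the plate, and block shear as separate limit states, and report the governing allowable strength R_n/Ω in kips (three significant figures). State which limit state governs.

Bolt shear: A_b = π·0.5²/4 = 0.1963 in²; R_n = 68 × 0.1963 × 3 × 1 = 40.06 kips → 40.06 / 2 = 20 kips.
Bearing: edge l_c = 0.7188, r_n = 18.87 kips; interior l_c = 1.312, r_n = 26.25 kips; R_n = 18.87 + 2·26.25 = 71.37 kips → 35.7 kips.
Block shear: A_gv = 1.484, A_nv = 0.9961, A_nt = 0.1758 in²; R_n = min(0.6F_uA_nv, 0.6F_yA_gv) + U_bs·F_u·A_nt = 54.14 kips → 27.1 kips.
Bolt shear governs: 20 kips.

20 kips (bolt shear governs)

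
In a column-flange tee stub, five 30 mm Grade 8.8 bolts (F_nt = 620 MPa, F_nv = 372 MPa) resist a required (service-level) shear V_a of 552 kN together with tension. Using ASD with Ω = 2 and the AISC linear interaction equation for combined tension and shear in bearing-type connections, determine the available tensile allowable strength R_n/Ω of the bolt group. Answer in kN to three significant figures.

504 kN

A_b = π·30²/4 = 706.9 mm²; f_rv = 552 × 1000 / (5 × 706.9) = 156.2 MPa.
F'_nt = 1.3 F_nt − (Ω F_nt / F_nv) f_rv = 1.3·620 − (2·620/372)·156.2 = 285.4 MPa, capped at F_nt → F'_nt = 285.4 MPa.
R_n = F'_nt · A_b · n = 285.4 × 706.9 × 5 / 1000 = 1009 kN.
Allowable strength R_n/Ω = 1009 / 2 = 504 kN.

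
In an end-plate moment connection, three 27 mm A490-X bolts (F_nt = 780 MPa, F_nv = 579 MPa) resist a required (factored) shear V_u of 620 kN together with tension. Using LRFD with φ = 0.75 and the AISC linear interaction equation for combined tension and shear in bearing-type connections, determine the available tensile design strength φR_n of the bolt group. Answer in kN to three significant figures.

A_b = π·27²/4 = 572.6 mm²; f_rv = 620 × 1000 / (3 × 572.6) = 361 MPa.
F'_nt = 1.3 F_nt − (F_nt / φF_nv) f_rv = 1.3·780 − (780/(0.75·579))·361 = 365.7 MPa, capped at F_nt → F'_nt = 365.7 MPa.
R_n = F'_nt · A_b · n = 365.7 × 572.6 × 3 / 1000 = 628.1 kN.
Design strength φR_n = 0.75 × 628.1 = 471 kN.

471 kN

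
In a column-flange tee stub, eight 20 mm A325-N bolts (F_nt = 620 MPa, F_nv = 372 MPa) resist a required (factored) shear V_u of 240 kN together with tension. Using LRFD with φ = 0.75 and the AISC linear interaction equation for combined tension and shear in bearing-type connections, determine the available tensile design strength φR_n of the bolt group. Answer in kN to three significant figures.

1120 kN

A_b = π·20²/4 = 314.2 mm²; f_rv = 240 × 1000 / (8 × 314.2) = 95.49 MPa.
F'_nt = 1.3 F_nt − (F_nt / φF_nv) f_rv = 1.3·620 − (620/(0.75·372))·95.49 = 593.8 MPa, capped at F_nt → F'_nt = 593.8 MPa.
R_n = F'_nt · A_b · n = 593.8 × 314.2 × 8 / 1000 = 1492 kN.
Design strength φR_n = 0.75 × 1492 = 1120 kN.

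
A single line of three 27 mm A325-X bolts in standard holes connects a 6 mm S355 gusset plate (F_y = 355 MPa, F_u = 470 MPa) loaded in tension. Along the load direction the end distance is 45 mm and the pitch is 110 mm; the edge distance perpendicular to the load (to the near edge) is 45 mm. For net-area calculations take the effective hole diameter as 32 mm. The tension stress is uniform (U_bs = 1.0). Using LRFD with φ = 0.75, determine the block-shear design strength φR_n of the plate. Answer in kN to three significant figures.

Shear plane L_v = 45 + 2·110 = 265 mm; A_gv = 265 × 6 = 1590 mm².
A_nv = (265 − 2.5·32) × 6 = 1110 mm².
A_nt = (45 − 0.5·32) × 6 = 174 mm².
0.6 F_u A_nv = 313 kN; 0.6 F_y A_gv = 338.7 kN → shear rupture governs the shear term.
R_n = 313 + 1.0 × 470 × 174 / 1000 = 394.8 kN.
Design strength φR_n = 0.75 × 394.8 = 296 kN.

296 kN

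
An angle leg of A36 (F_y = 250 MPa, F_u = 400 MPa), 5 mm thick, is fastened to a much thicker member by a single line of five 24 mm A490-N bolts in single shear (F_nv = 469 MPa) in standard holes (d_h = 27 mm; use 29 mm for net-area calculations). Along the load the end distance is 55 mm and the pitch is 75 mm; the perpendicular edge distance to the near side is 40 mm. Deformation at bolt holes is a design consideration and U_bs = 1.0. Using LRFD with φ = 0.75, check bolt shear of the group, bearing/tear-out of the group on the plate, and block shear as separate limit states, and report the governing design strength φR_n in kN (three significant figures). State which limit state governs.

238 kN (block shear governs)

Bolt shear: A_b = π·24²/4 = 452.4 mm²; R_n = 469 × 452.4 × 5 × 1 / 1000 = 1061 kN → 0.75 × 1061 = 796 kN.
Bearing: edge l_c = 41.5, r_n = 99.6 kN; interior l_c = 48, r_n = 115.2 kN; R_n = 99.6 + 4·115.2 = 560.4 kN → 420 kN.
Block shear: A_gv = 1775, A_nv = 1122, A_nt = 127.5 mm²; R_n = min(0.6F_uA_nv, 0.6F_yA_gv) + U_bs·F_u·A_nt = 317.2 kN → 238 kN.
Block shear governs: 238 kN.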